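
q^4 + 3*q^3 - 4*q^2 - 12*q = q*(q - 2)*(q + 2)*(q + 3)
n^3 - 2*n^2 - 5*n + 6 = (n - 3)*(n - 1)*(n + 2)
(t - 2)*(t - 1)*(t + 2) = t^3 - t^2 - 4*t + 4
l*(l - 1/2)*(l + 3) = l^3 + 5*l^2/2 - 3*l/2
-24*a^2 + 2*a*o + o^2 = (-4*a + o)*(6*a + o)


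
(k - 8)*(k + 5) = k^2 - 3*k - 40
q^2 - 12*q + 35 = (q - 7)*(q - 5)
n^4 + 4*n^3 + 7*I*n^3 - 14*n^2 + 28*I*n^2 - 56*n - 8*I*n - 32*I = (n + 4)*(n + I)*(n + 2*I)*(n + 4*I)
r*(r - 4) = r^2 - 4*r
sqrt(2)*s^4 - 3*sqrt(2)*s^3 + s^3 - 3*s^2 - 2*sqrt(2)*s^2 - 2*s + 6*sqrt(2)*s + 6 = (s - 3)*(s - sqrt(2))*(s + sqrt(2))*(sqrt(2)*s + 1)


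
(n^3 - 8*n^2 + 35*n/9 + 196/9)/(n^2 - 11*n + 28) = (n^2 - n - 28/9)/(n - 4)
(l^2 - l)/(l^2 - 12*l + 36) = l*(l - 1)/(l^2 - 12*l + 36)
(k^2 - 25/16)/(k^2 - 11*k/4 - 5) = (k - 5/4)/(k - 4)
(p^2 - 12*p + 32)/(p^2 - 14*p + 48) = (p - 4)/(p - 6)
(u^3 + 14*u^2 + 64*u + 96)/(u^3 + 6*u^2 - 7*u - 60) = (u^2 + 10*u + 24)/(u^2 + 2*u - 15)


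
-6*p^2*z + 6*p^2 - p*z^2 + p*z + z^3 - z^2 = (-3*p + z)*(2*p + z)*(z - 1)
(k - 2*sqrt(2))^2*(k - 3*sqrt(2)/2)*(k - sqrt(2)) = k^4 - 13*sqrt(2)*k^3/2 + 31*k^2 - 32*sqrt(2)*k + 24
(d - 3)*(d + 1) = d^2 - 2*d - 3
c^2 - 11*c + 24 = (c - 8)*(c - 3)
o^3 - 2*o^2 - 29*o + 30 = (o - 6)*(o - 1)*(o + 5)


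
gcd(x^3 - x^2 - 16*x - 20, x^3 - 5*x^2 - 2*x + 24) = x + 2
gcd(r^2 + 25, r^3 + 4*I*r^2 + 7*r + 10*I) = r + 5*I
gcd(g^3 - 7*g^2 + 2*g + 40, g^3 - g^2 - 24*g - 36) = g + 2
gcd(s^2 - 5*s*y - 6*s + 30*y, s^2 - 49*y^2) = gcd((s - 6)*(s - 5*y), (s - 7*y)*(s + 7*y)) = 1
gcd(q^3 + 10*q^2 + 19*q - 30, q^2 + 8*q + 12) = q + 6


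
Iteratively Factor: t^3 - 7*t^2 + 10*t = (t - 2)*(t^2 - 5*t) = t*(t - 2)*(t - 5)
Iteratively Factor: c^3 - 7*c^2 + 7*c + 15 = (c - 5)*(c^2 - 2*c - 3) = (c - 5)*(c - 3)*(c + 1)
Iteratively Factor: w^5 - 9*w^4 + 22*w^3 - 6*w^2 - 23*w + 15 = (w - 1)*(w^4 - 8*w^3 + 14*w^2 + 8*w - 15) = (w - 1)^2*(w^3 - 7*w^2 + 7*w + 15) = (w - 3)*(w - 1)^2*(w^2 - 4*w - 5) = (w - 3)*(w - 1)^2*(w + 1)*(w - 5)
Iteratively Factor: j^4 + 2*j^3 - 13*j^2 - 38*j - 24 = (j + 3)*(j^3 - j^2 - 10*j - 8) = (j + 1)*(j + 3)*(j^2 - 2*j - 8) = (j + 1)*(j + 2)*(j + 3)*(j - 4)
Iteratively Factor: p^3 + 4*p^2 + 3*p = (p + 3)*(p^2 + p) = (p + 1)*(p + 3)*(p)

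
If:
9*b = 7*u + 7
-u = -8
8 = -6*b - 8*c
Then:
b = 7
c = -25/4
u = 8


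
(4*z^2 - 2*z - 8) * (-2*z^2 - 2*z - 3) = -8*z^4 - 4*z^3 + 8*z^2 + 22*z + 24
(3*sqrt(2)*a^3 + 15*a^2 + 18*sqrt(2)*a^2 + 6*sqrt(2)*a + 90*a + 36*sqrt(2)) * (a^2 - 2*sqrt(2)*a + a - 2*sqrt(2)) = 3*sqrt(2)*a^5 + 3*a^4 + 21*sqrt(2)*a^4 - 6*sqrt(2)*a^3 + 21*a^3 - 168*sqrt(2)*a^2 - 6*a^2 - 144*sqrt(2)*a - 168*a - 144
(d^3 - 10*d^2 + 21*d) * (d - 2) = d^4 - 12*d^3 + 41*d^2 - 42*d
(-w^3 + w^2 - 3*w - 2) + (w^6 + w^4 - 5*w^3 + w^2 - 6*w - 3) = w^6 + w^4 - 6*w^3 + 2*w^2 - 9*w - 5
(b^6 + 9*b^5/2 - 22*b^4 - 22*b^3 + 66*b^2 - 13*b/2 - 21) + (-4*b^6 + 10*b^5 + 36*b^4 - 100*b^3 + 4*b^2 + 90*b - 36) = -3*b^6 + 29*b^5/2 + 14*b^4 - 122*b^3 + 70*b^2 + 167*b/2 - 57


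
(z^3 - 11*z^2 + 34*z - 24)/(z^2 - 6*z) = z - 5 + 4/z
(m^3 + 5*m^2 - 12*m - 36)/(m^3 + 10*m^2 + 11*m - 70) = (m^3 + 5*m^2 - 12*m - 36)/(m^3 + 10*m^2 + 11*m - 70)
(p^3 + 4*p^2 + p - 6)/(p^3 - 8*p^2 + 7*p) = (p^2 + 5*p + 6)/(p*(p - 7))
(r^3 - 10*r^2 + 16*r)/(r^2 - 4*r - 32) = r*(r - 2)/(r + 4)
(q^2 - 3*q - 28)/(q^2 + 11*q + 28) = (q - 7)/(q + 7)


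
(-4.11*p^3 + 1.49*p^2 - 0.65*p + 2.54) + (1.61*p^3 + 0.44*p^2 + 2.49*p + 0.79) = -2.5*p^3 + 1.93*p^2 + 1.84*p + 3.33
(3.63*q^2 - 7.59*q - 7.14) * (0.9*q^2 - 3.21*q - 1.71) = 3.267*q^4 - 18.4833*q^3 + 11.7306*q^2 + 35.8983*q + 12.2094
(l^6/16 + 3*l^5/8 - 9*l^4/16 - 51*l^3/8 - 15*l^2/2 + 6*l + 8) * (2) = l^6/8 + 3*l^5/4 - 9*l^4/8 - 51*l^3/4 - 15*l^2 + 12*l + 16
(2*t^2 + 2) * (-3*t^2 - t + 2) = -6*t^4 - 2*t^3 - 2*t^2 - 2*t + 4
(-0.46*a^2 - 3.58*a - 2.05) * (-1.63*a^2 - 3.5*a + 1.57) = 0.7498*a^4 + 7.4454*a^3 + 15.1493*a^2 + 1.5544*a - 3.2185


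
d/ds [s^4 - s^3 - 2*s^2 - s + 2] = 4*s^3 - 3*s^2 - 4*s - 1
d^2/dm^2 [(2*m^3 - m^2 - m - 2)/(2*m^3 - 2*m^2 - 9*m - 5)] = 4*(2*m^6 + 48*m^5 + 15*m^4 + 66*m^3 + 162*m^2 + 6*m - 61)/(8*m^9 - 24*m^8 - 84*m^7 + 148*m^6 + 498*m^5 - 6*m^4 - 1119*m^3 - 1365*m^2 - 675*m - 125)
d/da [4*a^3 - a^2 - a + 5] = 12*a^2 - 2*a - 1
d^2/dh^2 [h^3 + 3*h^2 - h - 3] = 6*h + 6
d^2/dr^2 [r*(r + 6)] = 2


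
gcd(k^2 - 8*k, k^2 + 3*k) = k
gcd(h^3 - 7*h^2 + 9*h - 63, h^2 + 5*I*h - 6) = h + 3*I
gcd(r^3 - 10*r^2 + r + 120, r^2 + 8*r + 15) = r + 3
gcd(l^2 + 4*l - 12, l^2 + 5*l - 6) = l + 6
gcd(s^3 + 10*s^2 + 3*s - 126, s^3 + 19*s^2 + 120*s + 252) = s^2 + 13*s + 42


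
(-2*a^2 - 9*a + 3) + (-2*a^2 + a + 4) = -4*a^2 - 8*a + 7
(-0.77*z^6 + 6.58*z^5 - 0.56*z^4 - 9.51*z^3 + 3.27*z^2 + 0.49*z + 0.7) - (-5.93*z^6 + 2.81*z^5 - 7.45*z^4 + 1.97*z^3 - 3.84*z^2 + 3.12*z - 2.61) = 5.16*z^6 + 3.77*z^5 + 6.89*z^4 - 11.48*z^3 + 7.11*z^2 - 2.63*z + 3.31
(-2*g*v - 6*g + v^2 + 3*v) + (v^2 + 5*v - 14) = -2*g*v - 6*g + 2*v^2 + 8*v - 14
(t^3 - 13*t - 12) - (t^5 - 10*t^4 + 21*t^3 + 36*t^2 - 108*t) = -t^5 + 10*t^4 - 20*t^3 - 36*t^2 + 95*t - 12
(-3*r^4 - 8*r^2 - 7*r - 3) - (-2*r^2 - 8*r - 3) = -3*r^4 - 6*r^2 + r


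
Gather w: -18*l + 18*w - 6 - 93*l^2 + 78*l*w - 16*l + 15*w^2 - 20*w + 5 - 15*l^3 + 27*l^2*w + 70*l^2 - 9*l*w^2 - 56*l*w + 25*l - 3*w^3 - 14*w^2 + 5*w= -15*l^3 - 23*l^2 - 9*l - 3*w^3 + w^2*(1 - 9*l) + w*(27*l^2 + 22*l + 3) - 1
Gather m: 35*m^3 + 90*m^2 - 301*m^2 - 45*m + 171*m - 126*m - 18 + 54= 35*m^3 - 211*m^2 + 36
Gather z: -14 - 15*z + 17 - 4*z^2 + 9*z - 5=-4*z^2 - 6*z - 2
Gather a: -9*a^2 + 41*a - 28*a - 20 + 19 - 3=-9*a^2 + 13*a - 4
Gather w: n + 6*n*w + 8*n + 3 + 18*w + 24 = 9*n + w*(6*n + 18) + 27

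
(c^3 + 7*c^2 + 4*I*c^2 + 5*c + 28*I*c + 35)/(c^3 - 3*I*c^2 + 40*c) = (c^2 + c*(7 - I) - 7*I)/(c*(c - 8*I))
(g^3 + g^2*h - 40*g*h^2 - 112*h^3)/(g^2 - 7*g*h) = g + 8*h + 16*h^2/g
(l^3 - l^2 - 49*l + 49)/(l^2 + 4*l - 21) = (l^2 - 8*l + 7)/(l - 3)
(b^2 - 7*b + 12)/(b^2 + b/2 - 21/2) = 2*(b - 4)/(2*b + 7)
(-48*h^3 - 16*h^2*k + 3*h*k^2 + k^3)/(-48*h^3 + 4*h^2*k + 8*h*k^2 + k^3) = (12*h^2 + h*k - k^2)/(12*h^2 - 4*h*k - k^2)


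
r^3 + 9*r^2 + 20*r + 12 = (r + 1)*(r + 2)*(r + 6)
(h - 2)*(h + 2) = h^2 - 4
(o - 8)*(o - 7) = o^2 - 15*o + 56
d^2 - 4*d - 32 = (d - 8)*(d + 4)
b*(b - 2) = b^2 - 2*b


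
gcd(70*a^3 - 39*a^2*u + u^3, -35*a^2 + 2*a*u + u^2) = -35*a^2 + 2*a*u + u^2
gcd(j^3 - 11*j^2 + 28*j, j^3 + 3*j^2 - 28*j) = j^2 - 4*j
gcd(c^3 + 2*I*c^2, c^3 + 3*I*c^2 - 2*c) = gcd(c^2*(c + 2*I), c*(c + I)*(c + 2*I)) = c^2 + 2*I*c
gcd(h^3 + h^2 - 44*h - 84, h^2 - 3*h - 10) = h + 2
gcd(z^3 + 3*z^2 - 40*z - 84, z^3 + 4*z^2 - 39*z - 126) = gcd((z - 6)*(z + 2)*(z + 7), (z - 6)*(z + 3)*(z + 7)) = z^2 + z - 42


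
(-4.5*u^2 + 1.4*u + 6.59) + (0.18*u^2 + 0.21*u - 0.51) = -4.32*u^2 + 1.61*u + 6.08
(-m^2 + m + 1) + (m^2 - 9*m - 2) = -8*m - 1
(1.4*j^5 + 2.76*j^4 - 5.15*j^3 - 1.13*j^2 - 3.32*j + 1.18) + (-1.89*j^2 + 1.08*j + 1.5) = 1.4*j^5 + 2.76*j^4 - 5.15*j^3 - 3.02*j^2 - 2.24*j + 2.68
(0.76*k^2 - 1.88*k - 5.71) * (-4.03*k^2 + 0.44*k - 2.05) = -3.0628*k^4 + 7.9108*k^3 + 20.6261*k^2 + 1.3416*k + 11.7055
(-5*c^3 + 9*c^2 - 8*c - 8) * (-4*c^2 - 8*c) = 20*c^5 + 4*c^4 - 40*c^3 + 96*c^2 + 64*c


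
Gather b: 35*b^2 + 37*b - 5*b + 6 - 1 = 35*b^2 + 32*b + 5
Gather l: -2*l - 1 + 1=-2*l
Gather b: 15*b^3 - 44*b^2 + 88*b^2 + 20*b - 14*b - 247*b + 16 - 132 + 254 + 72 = 15*b^3 + 44*b^2 - 241*b + 210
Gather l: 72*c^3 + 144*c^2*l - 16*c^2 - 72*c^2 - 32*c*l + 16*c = 72*c^3 - 88*c^2 + 16*c + l*(144*c^2 - 32*c)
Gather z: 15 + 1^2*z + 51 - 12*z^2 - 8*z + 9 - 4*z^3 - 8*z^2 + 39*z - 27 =-4*z^3 - 20*z^2 + 32*z + 48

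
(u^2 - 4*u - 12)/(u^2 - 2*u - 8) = (u - 6)/(u - 4)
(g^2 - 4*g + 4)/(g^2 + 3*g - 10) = (g - 2)/(g + 5)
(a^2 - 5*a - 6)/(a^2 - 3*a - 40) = (-a^2 + 5*a + 6)/(-a^2 + 3*a + 40)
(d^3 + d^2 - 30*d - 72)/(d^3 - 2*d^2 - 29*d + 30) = (d^2 + 7*d + 12)/(d^2 + 4*d - 5)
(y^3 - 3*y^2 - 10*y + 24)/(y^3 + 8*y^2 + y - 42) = (y - 4)/(y + 7)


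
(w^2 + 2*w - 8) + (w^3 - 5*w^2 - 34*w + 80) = w^3 - 4*w^2 - 32*w + 72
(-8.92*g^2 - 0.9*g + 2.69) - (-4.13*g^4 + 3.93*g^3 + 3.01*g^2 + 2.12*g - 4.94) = 4.13*g^4 - 3.93*g^3 - 11.93*g^2 - 3.02*g + 7.63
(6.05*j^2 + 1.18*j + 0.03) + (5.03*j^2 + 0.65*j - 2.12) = 11.08*j^2 + 1.83*j - 2.09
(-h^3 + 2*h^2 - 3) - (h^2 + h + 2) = -h^3 + h^2 - h - 5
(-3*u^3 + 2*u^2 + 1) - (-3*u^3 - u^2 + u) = 3*u^2 - u + 1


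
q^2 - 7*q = q*(q - 7)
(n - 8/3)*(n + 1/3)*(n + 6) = n^3 + 11*n^2/3 - 134*n/9 - 16/3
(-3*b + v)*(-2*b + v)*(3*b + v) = 18*b^3 - 9*b^2*v - 2*b*v^2 + v^3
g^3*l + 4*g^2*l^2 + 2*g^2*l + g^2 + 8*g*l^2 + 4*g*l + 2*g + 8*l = (g + 2)*(g + 4*l)*(g*l + 1)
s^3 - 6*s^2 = s^2*(s - 6)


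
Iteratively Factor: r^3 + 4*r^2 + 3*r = (r)*(r^2 + 4*r + 3) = r*(r + 1)*(r + 3)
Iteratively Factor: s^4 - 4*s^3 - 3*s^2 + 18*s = (s - 3)*(s^3 - s^2 - 6*s) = (s - 3)^2*(s^2 + 2*s) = s*(s - 3)^2*(s + 2)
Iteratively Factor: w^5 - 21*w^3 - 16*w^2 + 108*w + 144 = (w - 4)*(w^4 + 4*w^3 - 5*w^2 - 36*w - 36) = (w - 4)*(w + 2)*(w^3 + 2*w^2 - 9*w - 18) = (w - 4)*(w + 2)*(w + 3)*(w^2 - w - 6) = (w - 4)*(w - 3)*(w + 2)*(w + 3)*(w + 2)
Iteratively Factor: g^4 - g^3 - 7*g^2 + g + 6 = (g - 3)*(g^3 + 2*g^2 - g - 2) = (g - 3)*(g + 2)*(g^2 - 1) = (g - 3)*(g + 1)*(g + 2)*(g - 1)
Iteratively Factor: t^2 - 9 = (t - 3)*(t + 3)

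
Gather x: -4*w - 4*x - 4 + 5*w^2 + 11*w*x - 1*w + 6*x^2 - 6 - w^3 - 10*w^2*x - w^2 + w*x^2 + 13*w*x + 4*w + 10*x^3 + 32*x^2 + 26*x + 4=-w^3 + 4*w^2 - w + 10*x^3 + x^2*(w + 38) + x*(-10*w^2 + 24*w + 22) - 6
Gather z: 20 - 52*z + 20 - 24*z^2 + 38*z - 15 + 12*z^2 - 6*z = -12*z^2 - 20*z + 25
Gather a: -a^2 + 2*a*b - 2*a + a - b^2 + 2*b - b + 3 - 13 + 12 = -a^2 + a*(2*b - 1) - b^2 + b + 2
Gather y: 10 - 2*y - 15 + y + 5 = -y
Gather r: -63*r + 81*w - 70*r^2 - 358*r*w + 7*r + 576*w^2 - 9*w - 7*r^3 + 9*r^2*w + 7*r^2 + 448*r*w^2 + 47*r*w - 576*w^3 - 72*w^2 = -7*r^3 + r^2*(9*w - 63) + r*(448*w^2 - 311*w - 56) - 576*w^3 + 504*w^2 + 72*w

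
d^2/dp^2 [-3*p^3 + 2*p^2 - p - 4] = 4 - 18*p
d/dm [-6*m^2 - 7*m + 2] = -12*m - 7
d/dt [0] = 0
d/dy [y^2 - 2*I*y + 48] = 2*y - 2*I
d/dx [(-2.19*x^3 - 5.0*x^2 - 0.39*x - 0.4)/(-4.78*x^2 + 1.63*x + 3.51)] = (10.4682*x^4 - 7.1394*x^3 - 33.0749*x^2 - 38.924*x - 0.7169)/(22.8484*x^4 - 15.5828*x^3 - 30.8987*x^2 + 11.4426*x + 12.3201)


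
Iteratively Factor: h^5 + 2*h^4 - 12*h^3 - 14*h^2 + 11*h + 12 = (h + 1)*(h^4 + h^3 - 13*h^2 - h + 12) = (h + 1)^2*(h^3 - 13*h + 12) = (h - 1)*(h + 1)^2*(h^2 + h - 12) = (h - 1)*(h + 1)^2*(h + 4)*(h - 3)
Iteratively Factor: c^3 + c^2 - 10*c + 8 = (c - 2)*(c^2 + 3*c - 4) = (c - 2)*(c + 4)*(c - 1)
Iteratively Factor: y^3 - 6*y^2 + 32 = (y + 2)*(y^2 - 8*y + 16) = (y - 4)*(y + 2)*(y - 4)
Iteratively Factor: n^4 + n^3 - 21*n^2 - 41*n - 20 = (n + 4)*(n^3 - 3*n^2 - 9*n - 5) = (n - 5)*(n + 4)*(n^2 + 2*n + 1) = (n - 5)*(n + 1)*(n + 4)*(n + 1)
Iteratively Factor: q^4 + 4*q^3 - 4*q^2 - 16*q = (q)*(q^3 + 4*q^2 - 4*q - 16) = q*(q + 4)*(q^2 - 4) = q*(q + 2)*(q + 4)*(q - 2)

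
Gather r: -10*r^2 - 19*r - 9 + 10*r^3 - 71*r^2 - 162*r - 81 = 10*r^3 - 81*r^2 - 181*r - 90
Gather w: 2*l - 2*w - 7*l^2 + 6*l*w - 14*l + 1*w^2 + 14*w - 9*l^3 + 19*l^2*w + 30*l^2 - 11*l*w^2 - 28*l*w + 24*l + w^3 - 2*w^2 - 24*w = -9*l^3 + 23*l^2 + 12*l + w^3 + w^2*(-11*l - 1) + w*(19*l^2 - 22*l - 12)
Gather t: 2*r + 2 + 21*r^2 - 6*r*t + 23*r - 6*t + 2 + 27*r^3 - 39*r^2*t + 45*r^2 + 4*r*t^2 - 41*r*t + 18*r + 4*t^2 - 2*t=27*r^3 + 66*r^2 + 43*r + t^2*(4*r + 4) + t*(-39*r^2 - 47*r - 8) + 4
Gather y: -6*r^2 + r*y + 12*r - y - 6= -6*r^2 + 12*r + y*(r - 1) - 6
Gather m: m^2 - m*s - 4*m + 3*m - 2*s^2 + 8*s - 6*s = m^2 + m*(-s - 1) - 2*s^2 + 2*s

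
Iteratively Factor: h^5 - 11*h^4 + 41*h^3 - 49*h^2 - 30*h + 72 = (h + 1)*(h^4 - 12*h^3 + 53*h^2 - 102*h + 72) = (h - 3)*(h + 1)*(h^3 - 9*h^2 + 26*h - 24) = (h - 4)*(h - 3)*(h + 1)*(h^2 - 5*h + 6) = (h - 4)*(h - 3)^2*(h + 1)*(h - 2)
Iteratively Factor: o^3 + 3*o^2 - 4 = (o + 2)*(o^2 + o - 2) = (o - 1)*(o + 2)*(o + 2)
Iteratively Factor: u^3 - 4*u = (u - 2)*(u^2 + 2*u) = (u - 2)*(u + 2)*(u)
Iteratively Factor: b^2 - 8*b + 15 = (b - 3)*(b - 5)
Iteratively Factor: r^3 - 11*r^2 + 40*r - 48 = (r - 4)*(r^2 - 7*r + 12) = (r - 4)*(r - 3)*(r - 4)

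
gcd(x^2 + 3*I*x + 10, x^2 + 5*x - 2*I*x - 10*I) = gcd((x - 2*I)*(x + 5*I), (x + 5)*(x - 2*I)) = x - 2*I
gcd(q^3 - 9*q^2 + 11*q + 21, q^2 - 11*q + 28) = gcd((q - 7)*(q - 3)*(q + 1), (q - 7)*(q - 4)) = q - 7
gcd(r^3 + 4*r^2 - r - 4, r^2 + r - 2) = r - 1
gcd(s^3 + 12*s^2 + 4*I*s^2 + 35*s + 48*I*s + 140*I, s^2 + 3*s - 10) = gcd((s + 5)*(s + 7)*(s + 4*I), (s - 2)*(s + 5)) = s + 5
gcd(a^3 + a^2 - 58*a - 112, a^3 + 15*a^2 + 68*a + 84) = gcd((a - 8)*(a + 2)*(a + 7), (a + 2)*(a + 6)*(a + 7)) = a^2 + 9*a + 14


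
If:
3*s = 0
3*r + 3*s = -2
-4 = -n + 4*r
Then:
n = 4/3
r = -2/3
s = 0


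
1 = 1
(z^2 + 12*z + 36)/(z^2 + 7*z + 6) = (z + 6)/(z + 1)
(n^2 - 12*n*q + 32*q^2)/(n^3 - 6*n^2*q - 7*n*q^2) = (-n^2 + 12*n*q - 32*q^2)/(n*(-n^2 + 6*n*q + 7*q^2))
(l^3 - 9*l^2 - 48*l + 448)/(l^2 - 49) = (l^2 - 16*l + 64)/(l - 7)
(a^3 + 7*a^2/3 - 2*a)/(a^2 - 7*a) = (a^2 + 7*a/3 - 2)/(a - 7)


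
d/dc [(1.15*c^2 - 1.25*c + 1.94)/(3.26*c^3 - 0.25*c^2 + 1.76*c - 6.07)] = (-3.749*c^4 + 8.15*c^3 - 17.2617*c^2 - 12.991*c + 4.1731)/(10.6276*c^6 - 1.63*c^5 + 11.5377*c^4 - 40.4564*c^3 + 6.1326*c^2 - 21.3664*c + 36.8449)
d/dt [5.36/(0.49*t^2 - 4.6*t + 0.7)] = (24.656 - 5.2528*t)/(0.49*t^2 - 4.6*t + 0.7)^2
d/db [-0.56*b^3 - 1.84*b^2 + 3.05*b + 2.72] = -1.68*b^2 - 3.68*b + 3.05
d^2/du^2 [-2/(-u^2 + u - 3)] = 4*(-u^2 + u + (2*u - 1)^2 - 3)/(u^2 - u + 3)^3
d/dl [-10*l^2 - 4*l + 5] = -20*l - 4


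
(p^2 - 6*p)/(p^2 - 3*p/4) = 4*(p - 6)/(4*p - 3)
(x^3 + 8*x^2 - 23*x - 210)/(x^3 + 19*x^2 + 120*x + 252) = (x - 5)/(x + 6)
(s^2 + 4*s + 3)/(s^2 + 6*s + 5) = (s + 3)/(s + 5)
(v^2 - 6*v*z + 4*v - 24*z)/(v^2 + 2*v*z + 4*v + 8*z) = (v - 6*z)/(v + 2*z)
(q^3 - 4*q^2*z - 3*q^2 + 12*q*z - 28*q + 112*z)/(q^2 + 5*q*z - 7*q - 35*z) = (q^2 - 4*q*z + 4*q - 16*z)/(q + 5*z)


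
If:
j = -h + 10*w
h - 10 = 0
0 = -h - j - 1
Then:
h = 10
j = -11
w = -1/10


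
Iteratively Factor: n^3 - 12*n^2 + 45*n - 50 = (n - 5)*(n^2 - 7*n + 10) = (n - 5)*(n - 2)*(n - 5)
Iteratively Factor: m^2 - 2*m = (m - 2)*(m)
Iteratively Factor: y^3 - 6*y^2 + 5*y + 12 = (y - 3)*(y^2 - 3*y - 4) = (y - 4)*(y - 3)*(y + 1)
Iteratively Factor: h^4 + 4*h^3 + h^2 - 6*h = (h + 3)*(h^3 + h^2 - 2*h) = (h - 1)*(h + 3)*(h^2 + 2*h) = h*(h - 1)*(h + 3)*(h + 2)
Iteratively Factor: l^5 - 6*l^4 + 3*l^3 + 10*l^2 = (l)*(l^4 - 6*l^3 + 3*l^2 + 10*l) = l*(l - 5)*(l^3 - l^2 - 2*l) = l^2*(l - 5)*(l^2 - l - 2) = l^2*(l - 5)*(l - 2)*(l + 1)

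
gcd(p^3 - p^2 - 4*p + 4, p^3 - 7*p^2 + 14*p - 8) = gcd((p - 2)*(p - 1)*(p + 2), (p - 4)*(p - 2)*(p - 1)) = p^2 - 3*p + 2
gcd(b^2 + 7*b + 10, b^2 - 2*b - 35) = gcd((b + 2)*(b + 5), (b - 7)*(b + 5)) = b + 5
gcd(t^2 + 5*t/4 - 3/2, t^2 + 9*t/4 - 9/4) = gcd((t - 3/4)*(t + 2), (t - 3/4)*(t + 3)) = t - 3/4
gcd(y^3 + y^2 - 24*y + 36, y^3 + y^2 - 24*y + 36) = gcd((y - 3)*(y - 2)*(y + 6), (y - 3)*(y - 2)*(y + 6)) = y^3 + y^2 - 24*y + 36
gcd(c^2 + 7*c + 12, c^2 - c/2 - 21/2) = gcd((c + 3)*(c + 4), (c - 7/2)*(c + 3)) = c + 3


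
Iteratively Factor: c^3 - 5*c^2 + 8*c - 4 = (c - 1)*(c^2 - 4*c + 4) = (c - 2)*(c - 1)*(c - 2)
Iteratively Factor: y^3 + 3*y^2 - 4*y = (y - 1)*(y^2 + 4*y) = y*(y - 1)*(y + 4)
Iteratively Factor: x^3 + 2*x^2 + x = (x + 1)*(x^2 + x) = x*(x + 1)*(x + 1)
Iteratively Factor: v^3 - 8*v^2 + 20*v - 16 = (v - 2)*(v^2 - 6*v + 8) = (v - 4)*(v - 2)*(v - 2)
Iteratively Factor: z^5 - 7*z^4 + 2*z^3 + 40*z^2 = (z)*(z^4 - 7*z^3 + 2*z^2 + 40*z) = z*(z - 4)*(z^3 - 3*z^2 - 10*z) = z*(z - 4)*(z + 2)*(z^2 - 5*z) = z^2*(z - 4)*(z + 2)*(z - 5)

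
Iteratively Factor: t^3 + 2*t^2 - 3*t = (t + 3)*(t^2 - t) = (t - 1)*(t + 3)*(t)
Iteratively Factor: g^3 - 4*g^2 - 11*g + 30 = (g - 2)*(g^2 - 2*g - 15) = (g - 5)*(g - 2)*(g + 3)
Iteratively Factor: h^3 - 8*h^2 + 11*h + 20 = (h - 4)*(h^2 - 4*h - 5) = (h - 4)*(h + 1)*(h - 5)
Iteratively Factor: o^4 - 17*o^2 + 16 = (o + 1)*(o^3 - o^2 - 16*o + 16) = (o - 1)*(o + 1)*(o^2 - 16) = (o - 1)*(o + 1)*(o + 4)*(o - 4)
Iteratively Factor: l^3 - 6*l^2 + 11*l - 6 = (l - 1)*(l^2 - 5*l + 6) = (l - 3)*(l - 1)*(l - 2)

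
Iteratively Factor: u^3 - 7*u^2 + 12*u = (u)*(u^2 - 7*u + 12) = u*(u - 3)*(u - 4)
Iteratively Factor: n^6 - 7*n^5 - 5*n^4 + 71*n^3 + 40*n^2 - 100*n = (n - 1)*(n^5 - 6*n^4 - 11*n^3 + 60*n^2 + 100*n) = (n - 1)*(n + 2)*(n^4 - 8*n^3 + 5*n^2 + 50*n) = (n - 5)*(n - 1)*(n + 2)*(n^3 - 3*n^2 - 10*n) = (n - 5)^2*(n - 1)*(n + 2)*(n^2 + 2*n) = n*(n - 5)^2*(n - 1)*(n + 2)*(n + 2)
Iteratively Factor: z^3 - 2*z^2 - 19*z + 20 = (z - 1)*(z^2 - z - 20) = (z - 1)*(z + 4)*(z - 5)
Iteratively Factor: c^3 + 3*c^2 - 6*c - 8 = (c + 1)*(c^2 + 2*c - 8) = (c + 1)*(c + 4)*(c - 2)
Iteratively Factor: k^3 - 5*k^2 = (k)*(k^2 - 5*k) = k^2*(k - 5)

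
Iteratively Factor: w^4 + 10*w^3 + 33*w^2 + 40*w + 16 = (w + 4)*(w^3 + 6*w^2 + 9*w + 4) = (w + 4)^2*(w^2 + 2*w + 1) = (w + 1)*(w + 4)^2*(w + 1)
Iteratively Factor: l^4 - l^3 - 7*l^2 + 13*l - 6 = (l - 1)*(l^3 - 7*l + 6) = (l - 2)*(l - 1)*(l^2 + 2*l - 3) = (l - 2)*(l - 1)*(l + 3)*(l - 1)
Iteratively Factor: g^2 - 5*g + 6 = (g - 3)*(g - 2)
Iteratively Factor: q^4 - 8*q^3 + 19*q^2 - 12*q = (q - 1)*(q^3 - 7*q^2 + 12*q) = q*(q - 1)*(q^2 - 7*q + 12) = q*(q - 4)*(q - 1)*(q - 3)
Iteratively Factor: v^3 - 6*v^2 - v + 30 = (v + 2)*(v^2 - 8*v + 15) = (v - 3)*(v + 2)*(v - 5)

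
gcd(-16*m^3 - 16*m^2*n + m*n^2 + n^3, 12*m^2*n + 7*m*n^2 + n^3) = 4*m + n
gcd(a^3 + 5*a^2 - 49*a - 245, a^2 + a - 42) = a + 7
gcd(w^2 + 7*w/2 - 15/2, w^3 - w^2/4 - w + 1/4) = 1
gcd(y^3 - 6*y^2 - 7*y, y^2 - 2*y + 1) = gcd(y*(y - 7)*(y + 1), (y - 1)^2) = 1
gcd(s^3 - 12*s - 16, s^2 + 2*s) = s + 2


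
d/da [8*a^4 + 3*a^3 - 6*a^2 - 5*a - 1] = 32*a^3 + 9*a^2 - 12*a - 5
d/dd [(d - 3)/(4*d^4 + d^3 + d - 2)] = (4*d^4 + d^3 + d - (d - 3)*(16*d^3 + 3*d^2 + 1) - 2)/(4*d^4 + d^3 + d - 2)^2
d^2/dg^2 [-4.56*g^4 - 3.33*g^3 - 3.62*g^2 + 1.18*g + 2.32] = -54.72*g^2 - 19.98*g - 7.24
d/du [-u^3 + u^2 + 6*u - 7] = -3*u^2 + 2*u + 6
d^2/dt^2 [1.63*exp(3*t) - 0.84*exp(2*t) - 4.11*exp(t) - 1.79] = (14.67*exp(2*t) - 3.36*exp(t) - 4.11)*exp(t)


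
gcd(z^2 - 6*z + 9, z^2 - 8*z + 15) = z - 3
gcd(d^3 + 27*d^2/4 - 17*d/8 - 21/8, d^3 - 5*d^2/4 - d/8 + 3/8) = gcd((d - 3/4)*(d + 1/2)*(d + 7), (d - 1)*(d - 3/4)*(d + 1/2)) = d^2 - d/4 - 3/8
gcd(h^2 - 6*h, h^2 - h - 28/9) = 1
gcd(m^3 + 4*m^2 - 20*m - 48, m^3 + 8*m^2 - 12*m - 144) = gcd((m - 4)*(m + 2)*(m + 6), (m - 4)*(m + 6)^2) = m^2 + 2*m - 24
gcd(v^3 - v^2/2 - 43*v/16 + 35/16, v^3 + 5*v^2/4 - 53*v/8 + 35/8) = v^2 - 9*v/4 + 5/4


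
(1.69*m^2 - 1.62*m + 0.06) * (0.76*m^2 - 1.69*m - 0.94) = 1.2844*m^4 - 4.0873*m^3 + 1.1948*m^2 + 1.4214*m - 0.0564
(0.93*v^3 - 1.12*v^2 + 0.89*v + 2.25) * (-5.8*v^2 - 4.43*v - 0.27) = -5.394*v^5 + 2.3761*v^4 - 0.4515*v^3 - 16.6903*v^2 - 10.2078*v - 0.6075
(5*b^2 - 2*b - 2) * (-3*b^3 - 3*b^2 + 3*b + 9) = -15*b^5 - 9*b^4 + 27*b^3 + 45*b^2 - 24*b - 18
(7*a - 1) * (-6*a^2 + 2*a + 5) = -42*a^3 + 20*a^2 + 33*a - 5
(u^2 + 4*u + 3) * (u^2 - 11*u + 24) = u^4 - 7*u^3 - 17*u^2 + 63*u + 72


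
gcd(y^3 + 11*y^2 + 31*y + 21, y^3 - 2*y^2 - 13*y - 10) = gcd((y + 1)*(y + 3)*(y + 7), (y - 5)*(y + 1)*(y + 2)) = y + 1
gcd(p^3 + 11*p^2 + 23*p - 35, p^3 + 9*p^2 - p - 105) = p^2 + 12*p + 35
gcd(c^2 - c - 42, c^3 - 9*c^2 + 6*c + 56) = c - 7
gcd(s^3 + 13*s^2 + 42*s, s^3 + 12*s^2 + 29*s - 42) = s^2 + 13*s + 42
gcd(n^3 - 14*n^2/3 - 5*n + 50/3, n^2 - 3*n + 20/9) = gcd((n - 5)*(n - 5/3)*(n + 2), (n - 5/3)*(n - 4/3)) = n - 5/3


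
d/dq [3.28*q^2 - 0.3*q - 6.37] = 6.56*q - 0.3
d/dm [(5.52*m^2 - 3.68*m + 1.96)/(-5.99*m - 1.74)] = (-33.0648*m^2 - 19.2096*m + 18.1436)/(35.8801*m^2 + 20.8452*m + 3.0276)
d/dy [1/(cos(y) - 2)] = sin(y)/(cos(y) - 2)^2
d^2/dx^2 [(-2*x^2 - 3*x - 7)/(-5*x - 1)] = 324/(125*x^3 + 75*x^2 + 15*x + 1)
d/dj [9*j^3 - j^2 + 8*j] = 27*j^2 - 2*j + 8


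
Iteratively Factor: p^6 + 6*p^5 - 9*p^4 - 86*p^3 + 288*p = (p)*(p^5 + 6*p^4 - 9*p^3 - 86*p^2 + 288) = p*(p + 4)*(p^4 + 2*p^3 - 17*p^2 - 18*p + 72) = p*(p - 2)*(p + 4)*(p^3 + 4*p^2 - 9*p - 36) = p*(p - 2)*(p + 3)*(p + 4)*(p^2 + p - 12) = p*(p - 2)*(p + 3)*(p + 4)^2*(p - 3)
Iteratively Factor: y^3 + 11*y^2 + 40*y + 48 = (y + 4)*(y^2 + 7*y + 12) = (y + 4)^2*(y + 3)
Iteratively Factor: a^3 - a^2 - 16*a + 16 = (a + 4)*(a^2 - 5*a + 4) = (a - 4)*(a + 4)*(a - 1)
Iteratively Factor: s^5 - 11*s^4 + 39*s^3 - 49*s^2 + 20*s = (s - 5)*(s^4 - 6*s^3 + 9*s^2 - 4*s) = (s - 5)*(s - 1)*(s^3 - 5*s^2 + 4*s) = (s - 5)*(s - 4)*(s - 1)*(s^2 - s) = s*(s - 5)*(s - 4)*(s - 1)*(s - 1)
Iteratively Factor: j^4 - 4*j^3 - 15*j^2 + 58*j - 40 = (j + 4)*(j^3 - 8*j^2 + 17*j - 10) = (j - 1)*(j + 4)*(j^2 - 7*j + 10) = (j - 5)*(j - 1)*(j + 4)*(j - 2)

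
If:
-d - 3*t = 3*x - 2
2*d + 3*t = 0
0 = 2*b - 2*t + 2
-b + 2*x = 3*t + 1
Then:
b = -11/15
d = -2/5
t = 4/15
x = 8/15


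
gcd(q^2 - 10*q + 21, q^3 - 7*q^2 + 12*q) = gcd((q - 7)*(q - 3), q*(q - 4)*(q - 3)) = q - 3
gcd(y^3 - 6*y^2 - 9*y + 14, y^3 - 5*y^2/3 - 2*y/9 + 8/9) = y - 1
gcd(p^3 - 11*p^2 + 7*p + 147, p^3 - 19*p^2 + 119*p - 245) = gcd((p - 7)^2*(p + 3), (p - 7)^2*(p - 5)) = p^2 - 14*p + 49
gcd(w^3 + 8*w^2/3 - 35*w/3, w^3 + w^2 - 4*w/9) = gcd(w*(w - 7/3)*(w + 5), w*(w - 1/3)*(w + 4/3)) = w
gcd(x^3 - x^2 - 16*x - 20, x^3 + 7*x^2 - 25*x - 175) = x - 5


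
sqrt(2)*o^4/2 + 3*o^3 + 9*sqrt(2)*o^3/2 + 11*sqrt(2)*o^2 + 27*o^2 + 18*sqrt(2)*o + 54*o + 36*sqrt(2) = (o + 3)*(o + 6)*(o + 2*sqrt(2))*(sqrt(2)*o/2 + 1)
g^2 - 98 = (g - 7*sqrt(2))*(g + 7*sqrt(2))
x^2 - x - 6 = (x - 3)*(x + 2)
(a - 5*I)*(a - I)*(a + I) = a^3 - 5*I*a^2 + a - 5*I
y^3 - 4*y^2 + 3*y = y*(y - 3)*(y - 1)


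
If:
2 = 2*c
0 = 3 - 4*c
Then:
No Solution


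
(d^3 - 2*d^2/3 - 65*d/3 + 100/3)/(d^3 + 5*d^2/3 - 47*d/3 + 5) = (3*d^2 - 17*d + 20)/(3*d^2 - 10*d + 3)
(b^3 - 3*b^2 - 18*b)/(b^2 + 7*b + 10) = b*(b^2 - 3*b - 18)/(b^2 + 7*b + 10)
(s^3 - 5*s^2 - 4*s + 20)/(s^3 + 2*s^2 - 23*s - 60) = (s^2 - 4)/(s^2 + 7*s + 12)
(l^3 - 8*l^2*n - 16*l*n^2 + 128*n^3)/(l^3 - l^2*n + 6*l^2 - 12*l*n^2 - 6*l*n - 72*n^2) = (l^2 - 4*l*n - 32*n^2)/(l^2 + 3*l*n + 6*l + 18*n)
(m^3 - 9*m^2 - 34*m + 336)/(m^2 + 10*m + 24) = (m^2 - 15*m + 56)/(m + 4)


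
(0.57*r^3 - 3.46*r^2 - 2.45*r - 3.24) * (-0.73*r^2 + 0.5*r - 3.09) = -0.4161*r^5 + 2.8108*r^4 - 1.7028*r^3 + 11.8316*r^2 + 5.9505*r + 10.0116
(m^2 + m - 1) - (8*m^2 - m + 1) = -7*m^2 + 2*m - 2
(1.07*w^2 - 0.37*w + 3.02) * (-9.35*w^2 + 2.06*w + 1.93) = -10.0045*w^4 + 5.6637*w^3 - 26.9341*w^2 + 5.5071*w + 5.8286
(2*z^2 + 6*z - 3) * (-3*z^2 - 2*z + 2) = -6*z^4 - 22*z^3 + z^2 + 18*z - 6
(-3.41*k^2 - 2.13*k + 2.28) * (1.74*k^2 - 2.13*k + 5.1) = -5.9334*k^4 + 3.5571*k^3 - 8.8869*k^2 - 15.7194*k + 11.628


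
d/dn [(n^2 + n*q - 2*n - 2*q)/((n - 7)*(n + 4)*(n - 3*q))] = ((n - 7)*(n + 4)*(n - 3*q)*(2*n + q - 2) + (n - 7)*(n + 4)*(-n^2 - n*q + 2*n + 2*q) + (n - 7)*(n - 3*q)*(-n^2 - n*q + 2*n + 2*q) + (n + 4)*(n - 3*q)*(-n^2 - n*q + 2*n + 2*q))/((n - 7)^2*(n + 4)^2*(n - 3*q)^2)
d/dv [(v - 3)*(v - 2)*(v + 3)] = 3*v^2 - 4*v - 9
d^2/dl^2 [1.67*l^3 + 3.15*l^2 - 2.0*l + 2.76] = 10.02*l + 6.3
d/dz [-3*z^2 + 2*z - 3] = 2 - 6*z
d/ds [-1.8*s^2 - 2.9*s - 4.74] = -3.6*s - 2.9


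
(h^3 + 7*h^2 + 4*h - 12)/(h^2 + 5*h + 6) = (h^2 + 5*h - 6)/(h + 3)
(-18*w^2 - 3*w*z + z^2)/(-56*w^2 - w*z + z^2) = (18*w^2 + 3*w*z - z^2)/(56*w^2 + w*z - z^2)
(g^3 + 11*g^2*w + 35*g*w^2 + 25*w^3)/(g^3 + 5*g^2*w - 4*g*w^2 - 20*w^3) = (-g^2 - 6*g*w - 5*w^2)/(-g^2 + 4*w^2)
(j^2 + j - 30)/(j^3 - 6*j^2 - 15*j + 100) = (j + 6)/(j^2 - j - 20)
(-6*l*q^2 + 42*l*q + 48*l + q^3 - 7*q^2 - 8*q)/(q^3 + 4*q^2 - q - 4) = (-6*l*q + 48*l + q^2 - 8*q)/(q^2 + 3*q - 4)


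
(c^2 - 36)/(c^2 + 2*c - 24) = (c - 6)/(c - 4)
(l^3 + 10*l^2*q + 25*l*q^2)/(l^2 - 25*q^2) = l*(-l - 5*q)/(-l + 5*q)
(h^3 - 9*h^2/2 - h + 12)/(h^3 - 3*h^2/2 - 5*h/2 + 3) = (h - 4)/(h - 1)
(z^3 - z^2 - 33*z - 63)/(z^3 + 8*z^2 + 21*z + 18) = (z - 7)/(z + 2)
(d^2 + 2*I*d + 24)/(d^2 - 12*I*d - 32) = (d + 6*I)/(d - 8*I)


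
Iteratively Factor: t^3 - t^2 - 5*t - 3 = (t + 1)*(t^2 - 2*t - 3) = (t + 1)^2*(t - 3)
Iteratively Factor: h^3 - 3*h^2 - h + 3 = (h - 3)*(h^2 - 1) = (h - 3)*(h + 1)*(h - 1)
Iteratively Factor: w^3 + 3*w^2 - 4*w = (w)*(w^2 + 3*w - 4) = w*(w + 4)*(w - 1)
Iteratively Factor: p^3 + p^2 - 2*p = (p - 1)*(p^2 + 2*p) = p*(p - 1)*(p + 2)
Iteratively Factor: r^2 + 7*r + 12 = (r + 4)*(r + 3)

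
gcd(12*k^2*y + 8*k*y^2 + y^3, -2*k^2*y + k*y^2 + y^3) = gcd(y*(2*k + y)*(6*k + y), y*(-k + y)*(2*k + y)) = 2*k*y + y^2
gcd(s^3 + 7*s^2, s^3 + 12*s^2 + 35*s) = s^2 + 7*s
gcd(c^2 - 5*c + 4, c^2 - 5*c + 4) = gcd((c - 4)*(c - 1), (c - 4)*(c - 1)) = c^2 - 5*c + 4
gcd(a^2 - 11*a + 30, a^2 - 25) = a - 5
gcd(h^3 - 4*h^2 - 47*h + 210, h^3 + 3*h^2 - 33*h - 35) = h^2 + 2*h - 35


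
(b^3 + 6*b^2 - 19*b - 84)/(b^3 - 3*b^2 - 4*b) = (b^2 + 10*b + 21)/(b*(b + 1))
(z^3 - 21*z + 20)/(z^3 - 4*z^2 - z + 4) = (z + 5)/(z + 1)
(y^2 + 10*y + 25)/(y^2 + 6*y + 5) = (y + 5)/(y + 1)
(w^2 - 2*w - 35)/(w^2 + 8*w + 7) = (w^2 - 2*w - 35)/(w^2 + 8*w + 7)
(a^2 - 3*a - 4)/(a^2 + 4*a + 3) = (a - 4)/(a + 3)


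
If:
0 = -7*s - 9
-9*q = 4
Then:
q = -4/9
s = -9/7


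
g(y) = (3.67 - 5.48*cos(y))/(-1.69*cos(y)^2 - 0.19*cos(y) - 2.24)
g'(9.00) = 0.21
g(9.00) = -2.50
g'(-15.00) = -0.12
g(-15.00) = -2.55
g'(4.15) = 0.46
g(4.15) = -2.52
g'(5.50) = 1.16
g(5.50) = 0.07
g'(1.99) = -0.98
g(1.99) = -2.42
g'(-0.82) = 1.26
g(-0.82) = 0.02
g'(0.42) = -0.46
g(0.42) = 0.35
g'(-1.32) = 2.62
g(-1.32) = -0.97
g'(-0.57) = 0.70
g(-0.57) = 0.26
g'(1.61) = -2.49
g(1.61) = -1.74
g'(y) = (3.67 - 5.48*cos(y))*(-3.38*sin(y)*cos(y) - 0.19*sin(y))/(-1.69*cos(y)^2 - 0.19*cos(y) - 2.24)^2 + 5.48*sin(y)/(-1.69*cos(y)^2 - 0.19*cos(y) - 2.24) = (9.2612*cos(y)^2 - 12.4046*cos(y) - 12.9725)*sin(y)/(2.8561*cos(y)^4 + 0.6422*cos(y)^3 + 7.6073*cos(y)^2 + 0.8512*cos(y) + 5.0176)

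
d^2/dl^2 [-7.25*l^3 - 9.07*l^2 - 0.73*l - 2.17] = -43.5*l - 18.14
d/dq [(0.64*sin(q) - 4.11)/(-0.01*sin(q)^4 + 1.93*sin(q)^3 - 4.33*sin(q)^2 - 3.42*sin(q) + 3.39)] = (0.0192*sin(q)^4 - 2.6348*sin(q)^3 + 26.5681*sin(q)^2 - 35.5926*sin(q) - 11.8866)*cos(q)/(0.0001*sin(q)^8 - 0.0386*sin(q)^7 + 3.8115*sin(q)^6 - 16.6454*sin(q)^5 + 5.4799*sin(q)^4 + 42.7026*sin(q)^3 - 17.661*sin(q)^2 - 23.1876*sin(q) + 11.4921)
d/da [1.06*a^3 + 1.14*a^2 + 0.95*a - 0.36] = 3.18*a^2 + 2.28*a + 0.95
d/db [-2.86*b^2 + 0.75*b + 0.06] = 0.75 - 5.72*b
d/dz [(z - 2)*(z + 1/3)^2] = (3*z + 1)*(9*z - 11)/9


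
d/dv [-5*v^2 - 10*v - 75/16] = -10*v - 10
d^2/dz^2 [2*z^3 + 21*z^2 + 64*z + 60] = 12*z + 42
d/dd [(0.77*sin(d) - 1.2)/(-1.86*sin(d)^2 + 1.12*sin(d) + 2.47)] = (1.4322*sin(d)^2 - 4.464*sin(d) + 3.2459)*cos(d)/(3.4596*sin(d)^4 - 4.1664*sin(d)^3 - 7.934*sin(d)^2 + 5.5328*sin(d) + 6.1009)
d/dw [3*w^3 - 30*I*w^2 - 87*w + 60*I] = 9*w^2 - 60*I*w - 87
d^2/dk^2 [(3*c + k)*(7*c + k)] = 2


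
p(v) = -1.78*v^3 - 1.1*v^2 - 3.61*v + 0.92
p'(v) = -5.34*v^2 - 2.2*v - 3.61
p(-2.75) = 39.55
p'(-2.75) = -37.94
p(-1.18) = 6.57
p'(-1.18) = -8.45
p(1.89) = -21.85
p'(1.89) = -26.84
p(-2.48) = 30.26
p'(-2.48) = -31.00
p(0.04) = 0.77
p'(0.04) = -3.71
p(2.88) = -61.12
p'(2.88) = -54.24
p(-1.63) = 11.59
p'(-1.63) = -14.21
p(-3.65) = 86.00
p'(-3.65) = -66.72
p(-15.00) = 5815.07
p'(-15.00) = -1172.11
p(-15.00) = 5815.07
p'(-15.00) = -1172.11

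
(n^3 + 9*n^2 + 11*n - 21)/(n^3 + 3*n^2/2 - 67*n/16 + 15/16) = 16*(n^2 + 6*n - 7)/(16*n^2 - 24*n + 5)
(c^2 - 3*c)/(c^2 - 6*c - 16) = c*(3 - c)/(-c^2 + 6*c + 16)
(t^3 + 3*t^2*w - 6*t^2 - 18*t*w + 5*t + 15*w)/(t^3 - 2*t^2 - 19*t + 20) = (t + 3*w)/(t + 4)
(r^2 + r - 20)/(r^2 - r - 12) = (r + 5)/(r + 3)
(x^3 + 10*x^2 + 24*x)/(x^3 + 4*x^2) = (x + 6)/x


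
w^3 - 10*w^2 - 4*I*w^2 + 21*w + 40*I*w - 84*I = (w - 7)*(w - 3)*(w - 4*I)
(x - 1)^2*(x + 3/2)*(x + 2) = x^4 + 3*x^3/2 - 3*x^2 - 5*x/2 + 3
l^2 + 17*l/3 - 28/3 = (l - 4/3)*(l + 7)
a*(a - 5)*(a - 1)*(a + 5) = a^4 - a^3 - 25*a^2 + 25*a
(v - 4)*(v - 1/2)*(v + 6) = v^3 + 3*v^2/2 - 25*v + 12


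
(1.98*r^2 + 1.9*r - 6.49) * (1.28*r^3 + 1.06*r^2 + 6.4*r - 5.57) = 2.5344*r^5 + 4.5308*r^4 + 6.3788*r^3 - 5.748*r^2 - 52.119*r + 36.1493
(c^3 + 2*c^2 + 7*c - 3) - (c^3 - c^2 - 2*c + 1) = 3*c^2 + 9*c - 4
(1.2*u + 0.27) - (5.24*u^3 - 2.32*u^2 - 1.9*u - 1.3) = -5.24*u^3 + 2.32*u^2 + 3.1*u + 1.57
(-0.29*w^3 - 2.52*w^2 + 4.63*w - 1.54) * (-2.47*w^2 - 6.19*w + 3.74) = 0.7163*w^5 + 8.0195*w^4 + 3.0781*w^3 - 34.2807*w^2 + 26.8488*w - 5.7596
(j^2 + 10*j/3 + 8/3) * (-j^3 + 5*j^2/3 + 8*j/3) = -j^5 - 5*j^4/3 + 50*j^3/9 + 40*j^2/3 + 64*j/9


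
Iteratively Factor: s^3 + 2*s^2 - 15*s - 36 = (s - 4)*(s^2 + 6*s + 9) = (s - 4)*(s + 3)*(s + 3)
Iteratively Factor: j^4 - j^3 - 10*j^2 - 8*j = (j - 4)*(j^3 + 3*j^2 + 2*j) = j*(j - 4)*(j^2 + 3*j + 2) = j*(j - 4)*(j + 2)*(j + 1)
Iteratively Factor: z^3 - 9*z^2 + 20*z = (z - 4)*(z^2 - 5*z) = z*(z - 4)*(z - 5)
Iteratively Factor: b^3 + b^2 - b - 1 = (b - 1)*(b^2 + 2*b + 1) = (b - 1)*(b + 1)*(b + 1)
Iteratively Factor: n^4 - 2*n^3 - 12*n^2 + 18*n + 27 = (n - 3)*(n^3 + n^2 - 9*n - 9) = (n - 3)*(n + 3)*(n^2 - 2*n - 3) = (n - 3)^2*(n + 3)*(n + 1)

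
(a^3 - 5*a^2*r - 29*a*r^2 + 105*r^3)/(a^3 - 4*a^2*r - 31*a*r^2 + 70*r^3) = (-a + 3*r)/(-a + 2*r)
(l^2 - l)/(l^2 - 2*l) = (l - 1)/(l - 2)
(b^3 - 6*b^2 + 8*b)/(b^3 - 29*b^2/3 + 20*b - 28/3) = 3*b*(b - 4)/(3*b^2 - 23*b + 14)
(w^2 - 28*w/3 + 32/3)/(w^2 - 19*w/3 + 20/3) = (w - 8)/(w - 5)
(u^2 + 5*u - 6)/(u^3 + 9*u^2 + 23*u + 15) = (u^2 + 5*u - 6)/(u^3 + 9*u^2 + 23*u + 15)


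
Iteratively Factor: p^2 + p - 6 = (p + 3)*(p - 2)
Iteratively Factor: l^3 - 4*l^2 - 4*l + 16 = (l - 2)*(l^2 - 2*l - 8) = (l - 2)*(l + 2)*(l - 4)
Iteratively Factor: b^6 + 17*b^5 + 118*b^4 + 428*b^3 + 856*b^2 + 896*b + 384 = (b + 2)*(b^5 + 15*b^4 + 88*b^3 + 252*b^2 + 352*b + 192) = (b + 2)*(b + 3)*(b^4 + 12*b^3 + 52*b^2 + 96*b + 64) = (b + 2)^2*(b + 3)*(b^3 + 10*b^2 + 32*b + 32) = (b + 2)^2*(b + 3)*(b + 4)*(b^2 + 6*b + 8) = (b + 2)^2*(b + 3)*(b + 4)^2*(b + 2)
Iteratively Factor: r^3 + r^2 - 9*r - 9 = (r - 3)*(r^2 + 4*r + 3) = (r - 3)*(r + 1)*(r + 3)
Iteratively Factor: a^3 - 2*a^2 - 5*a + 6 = (a + 2)*(a^2 - 4*a + 3) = (a - 1)*(a + 2)*(a - 3)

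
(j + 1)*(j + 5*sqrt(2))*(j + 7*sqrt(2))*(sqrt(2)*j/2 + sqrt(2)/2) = sqrt(2)*j^4/2 + sqrt(2)*j^3 + 12*j^3 + 24*j^2 + 71*sqrt(2)*j^2/2 + 12*j + 70*sqrt(2)*j + 35*sqrt(2)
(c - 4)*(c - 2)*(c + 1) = c^3 - 5*c^2 + 2*c + 8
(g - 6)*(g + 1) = g^2 - 5*g - 6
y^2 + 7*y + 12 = (y + 3)*(y + 4)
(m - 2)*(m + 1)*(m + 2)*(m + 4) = m^4 + 5*m^3 - 20*m - 16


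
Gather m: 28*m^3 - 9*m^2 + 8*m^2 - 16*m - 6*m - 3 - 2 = 28*m^3 - m^2 - 22*m - 5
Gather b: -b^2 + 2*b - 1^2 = -b^2 + 2*b - 1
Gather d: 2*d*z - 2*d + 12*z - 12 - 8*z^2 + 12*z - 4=d*(2*z - 2) - 8*z^2 + 24*z - 16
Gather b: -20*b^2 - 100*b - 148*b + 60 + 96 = -20*b^2 - 248*b + 156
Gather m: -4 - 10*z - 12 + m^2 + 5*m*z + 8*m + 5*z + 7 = m^2 + m*(5*z + 8) - 5*z - 9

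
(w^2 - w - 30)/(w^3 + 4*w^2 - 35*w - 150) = 1/(w + 5)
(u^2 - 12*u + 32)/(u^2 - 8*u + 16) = (u - 8)/(u - 4)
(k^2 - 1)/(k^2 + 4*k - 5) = (k + 1)/(k + 5)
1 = 1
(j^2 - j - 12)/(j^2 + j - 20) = (j + 3)/(j + 5)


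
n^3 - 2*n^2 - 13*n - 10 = (n - 5)*(n + 1)*(n + 2)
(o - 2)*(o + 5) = o^2 + 3*o - 10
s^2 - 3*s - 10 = (s - 5)*(s + 2)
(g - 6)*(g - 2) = g^2 - 8*g + 12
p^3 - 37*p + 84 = (p - 4)*(p - 3)*(p + 7)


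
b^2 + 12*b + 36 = (b + 6)^2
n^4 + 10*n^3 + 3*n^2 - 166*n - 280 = (n - 4)*(n + 2)*(n + 5)*(n + 7)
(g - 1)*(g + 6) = g^2 + 5*g - 6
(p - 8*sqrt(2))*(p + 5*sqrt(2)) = p^2 - 3*sqrt(2)*p - 80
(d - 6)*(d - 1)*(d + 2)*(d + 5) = d^4 - 33*d^2 - 28*d + 60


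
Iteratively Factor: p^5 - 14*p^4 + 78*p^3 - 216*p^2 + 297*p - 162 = (p - 2)*(p^4 - 12*p^3 + 54*p^2 - 108*p + 81) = (p - 3)*(p - 2)*(p^3 - 9*p^2 + 27*p - 27) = (p - 3)^2*(p - 2)*(p^2 - 6*p + 9) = (p - 3)^3*(p - 2)*(p - 3)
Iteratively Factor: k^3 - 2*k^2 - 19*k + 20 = (k + 4)*(k^2 - 6*k + 5) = (k - 1)*(k + 4)*(k - 5)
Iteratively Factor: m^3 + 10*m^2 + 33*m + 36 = (m + 3)*(m^2 + 7*m + 12) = (m + 3)^2*(m + 4)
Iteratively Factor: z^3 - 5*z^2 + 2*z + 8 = (z + 1)*(z^2 - 6*z + 8) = (z - 4)*(z + 1)*(z - 2)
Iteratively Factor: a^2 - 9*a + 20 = (a - 4)*(a - 5)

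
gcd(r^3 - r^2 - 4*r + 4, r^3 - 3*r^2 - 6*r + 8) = r^2 + r - 2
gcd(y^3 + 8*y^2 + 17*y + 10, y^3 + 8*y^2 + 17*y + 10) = y^3 + 8*y^2 + 17*y + 10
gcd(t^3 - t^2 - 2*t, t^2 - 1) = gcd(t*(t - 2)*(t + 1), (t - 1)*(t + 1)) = t + 1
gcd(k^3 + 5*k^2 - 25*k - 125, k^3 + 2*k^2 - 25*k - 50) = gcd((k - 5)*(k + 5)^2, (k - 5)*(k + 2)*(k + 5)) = k^2 - 25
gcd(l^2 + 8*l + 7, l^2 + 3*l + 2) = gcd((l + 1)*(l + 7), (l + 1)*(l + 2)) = l + 1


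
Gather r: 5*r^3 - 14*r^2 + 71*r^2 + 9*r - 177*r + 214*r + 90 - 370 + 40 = 5*r^3 + 57*r^2 + 46*r - 240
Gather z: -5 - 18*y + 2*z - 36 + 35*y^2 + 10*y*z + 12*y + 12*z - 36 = 35*y^2 - 6*y + z*(10*y + 14) - 77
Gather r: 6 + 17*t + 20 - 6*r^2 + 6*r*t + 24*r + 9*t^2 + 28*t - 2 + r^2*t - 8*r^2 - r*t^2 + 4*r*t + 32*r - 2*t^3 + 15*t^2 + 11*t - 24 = r^2*(t - 14) + r*(-t^2 + 10*t + 56) - 2*t^3 + 24*t^2 + 56*t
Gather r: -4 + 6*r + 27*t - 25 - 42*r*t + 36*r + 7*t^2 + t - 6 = r*(42 - 42*t) + 7*t^2 + 28*t - 35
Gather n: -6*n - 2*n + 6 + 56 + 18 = 80 - 8*n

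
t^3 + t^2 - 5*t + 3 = (t - 1)^2*(t + 3)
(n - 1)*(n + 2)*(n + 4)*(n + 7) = n^4 + 12*n^3 + 37*n^2 + 6*n - 56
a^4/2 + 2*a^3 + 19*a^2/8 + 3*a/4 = a*(a/2 + 1)*(a + 1/2)*(a + 3/2)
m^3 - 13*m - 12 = (m - 4)*(m + 1)*(m + 3)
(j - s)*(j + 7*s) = j^2 + 6*j*s - 7*s^2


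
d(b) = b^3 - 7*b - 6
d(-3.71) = -31.09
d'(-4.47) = 52.94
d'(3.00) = 20.00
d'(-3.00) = 20.00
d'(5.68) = 89.79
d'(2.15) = 6.87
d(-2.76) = -7.70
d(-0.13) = -5.09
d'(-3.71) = 34.29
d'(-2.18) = 7.26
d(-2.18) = -1.10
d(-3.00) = -12.00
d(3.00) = 0.00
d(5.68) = 137.49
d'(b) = 3*b^2 - 7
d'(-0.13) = -6.95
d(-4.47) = -64.02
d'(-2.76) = 15.85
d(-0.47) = -2.81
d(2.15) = -11.11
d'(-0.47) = -6.34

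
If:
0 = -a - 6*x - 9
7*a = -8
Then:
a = -8/7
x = -55/42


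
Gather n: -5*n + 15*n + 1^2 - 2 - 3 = 10*n - 4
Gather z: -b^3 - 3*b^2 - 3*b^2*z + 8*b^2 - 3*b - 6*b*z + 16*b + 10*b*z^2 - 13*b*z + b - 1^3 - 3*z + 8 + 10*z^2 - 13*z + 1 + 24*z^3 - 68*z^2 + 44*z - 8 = -b^3 + 5*b^2 + 14*b + 24*z^3 + z^2*(10*b - 58) + z*(-3*b^2 - 19*b + 28)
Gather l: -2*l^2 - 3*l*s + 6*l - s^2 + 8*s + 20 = -2*l^2 + l*(6 - 3*s) - s^2 + 8*s + 20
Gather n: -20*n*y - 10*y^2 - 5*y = -20*n*y - 10*y^2 - 5*y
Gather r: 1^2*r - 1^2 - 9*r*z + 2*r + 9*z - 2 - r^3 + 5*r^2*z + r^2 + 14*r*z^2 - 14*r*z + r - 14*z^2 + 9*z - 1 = -r^3 + r^2*(5*z + 1) + r*(14*z^2 - 23*z + 4) - 14*z^2 + 18*z - 4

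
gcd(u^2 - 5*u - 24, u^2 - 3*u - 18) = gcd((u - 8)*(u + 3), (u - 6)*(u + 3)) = u + 3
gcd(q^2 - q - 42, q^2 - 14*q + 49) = q - 7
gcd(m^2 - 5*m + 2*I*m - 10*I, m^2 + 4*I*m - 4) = m + 2*I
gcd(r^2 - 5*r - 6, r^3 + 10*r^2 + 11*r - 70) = 1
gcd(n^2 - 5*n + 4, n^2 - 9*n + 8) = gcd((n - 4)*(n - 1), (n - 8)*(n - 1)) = n - 1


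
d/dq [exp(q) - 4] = exp(q)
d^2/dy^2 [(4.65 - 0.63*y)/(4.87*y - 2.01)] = 208.233408/(4.87*y - 2.01)^3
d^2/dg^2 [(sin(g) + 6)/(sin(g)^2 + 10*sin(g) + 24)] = (4*sin(g) + cos(g)^2 + 1)/(sin(g) + 4)^3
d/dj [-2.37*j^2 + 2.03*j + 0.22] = 2.03 - 4.74*j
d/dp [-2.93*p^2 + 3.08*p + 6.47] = 3.08 - 5.86*p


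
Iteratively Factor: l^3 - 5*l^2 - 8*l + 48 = (l + 3)*(l^2 - 8*l + 16) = (l - 4)*(l + 3)*(l - 4)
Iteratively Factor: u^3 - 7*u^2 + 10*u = (u)*(u^2 - 7*u + 10) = u*(u - 2)*(u - 5)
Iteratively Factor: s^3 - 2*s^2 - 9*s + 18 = (s - 3)*(s^2 + s - 6) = (s - 3)*(s + 3)*(s - 2)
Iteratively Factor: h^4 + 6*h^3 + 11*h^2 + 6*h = (h + 1)*(h^3 + 5*h^2 + 6*h) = (h + 1)*(h + 3)*(h^2 + 2*h) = h*(h + 1)*(h + 3)*(h + 2)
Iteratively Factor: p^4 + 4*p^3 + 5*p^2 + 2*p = (p + 1)*(p^3 + 3*p^2 + 2*p) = (p + 1)^2*(p^2 + 2*p) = (p + 1)^2*(p + 2)*(p)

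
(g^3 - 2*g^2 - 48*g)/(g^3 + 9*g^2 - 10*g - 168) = g*(g - 8)/(g^2 + 3*g - 28)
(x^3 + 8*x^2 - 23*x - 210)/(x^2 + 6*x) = x + 2 - 35/x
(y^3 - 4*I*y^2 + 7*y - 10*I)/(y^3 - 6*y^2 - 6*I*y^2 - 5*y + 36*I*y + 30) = (y + 2*I)/(y - 6)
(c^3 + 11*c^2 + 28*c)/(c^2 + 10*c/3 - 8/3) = 3*c*(c + 7)/(3*c - 2)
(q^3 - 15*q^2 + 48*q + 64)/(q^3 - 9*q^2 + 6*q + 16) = (q - 8)/(q - 2)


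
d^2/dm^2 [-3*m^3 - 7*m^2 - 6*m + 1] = -18*m - 14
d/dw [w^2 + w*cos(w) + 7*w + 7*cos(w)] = -w*sin(w) + 2*w - 7*sin(w) + cos(w) + 7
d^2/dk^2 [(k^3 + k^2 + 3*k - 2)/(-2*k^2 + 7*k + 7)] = 2*(-89*k^3 - 165*k^2 - 357*k + 224)/(8*k^6 - 84*k^5 + 210*k^4 + 245*k^3 - 735*k^2 - 1029*k - 343)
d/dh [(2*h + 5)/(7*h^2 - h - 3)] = (14*h^2 - 2*h - (2*h + 5)*(14*h - 1) - 6)/(-7*h^2 + h + 3)^2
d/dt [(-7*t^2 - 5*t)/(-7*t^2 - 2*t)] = -21/(49*t^2 + 28*t + 4)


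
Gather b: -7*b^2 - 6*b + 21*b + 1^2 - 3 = -7*b^2 + 15*b - 2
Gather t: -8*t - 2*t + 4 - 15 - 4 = -10*t - 15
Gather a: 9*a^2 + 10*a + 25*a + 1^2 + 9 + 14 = 9*a^2 + 35*a + 24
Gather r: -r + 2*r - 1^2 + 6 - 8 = r - 3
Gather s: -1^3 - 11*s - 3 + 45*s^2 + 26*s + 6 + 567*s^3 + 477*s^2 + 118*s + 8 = 567*s^3 + 522*s^2 + 133*s + 10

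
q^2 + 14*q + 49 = (q + 7)^2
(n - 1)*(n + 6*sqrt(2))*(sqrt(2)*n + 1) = sqrt(2)*n^3 - sqrt(2)*n^2 + 13*n^2 - 13*n + 6*sqrt(2)*n - 6*sqrt(2)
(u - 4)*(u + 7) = u^2 + 3*u - 28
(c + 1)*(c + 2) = c^2 + 3*c + 2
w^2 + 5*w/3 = w*(w + 5/3)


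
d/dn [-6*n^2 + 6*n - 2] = 6 - 12*n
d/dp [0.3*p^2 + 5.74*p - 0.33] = 0.6*p + 5.74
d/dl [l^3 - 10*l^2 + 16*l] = 3*l^2 - 20*l + 16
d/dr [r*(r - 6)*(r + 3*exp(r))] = 3*r^2*exp(r) + 3*r^2 - 12*r*exp(r) - 12*r - 18*exp(r)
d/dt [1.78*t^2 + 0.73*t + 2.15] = 3.56*t + 0.73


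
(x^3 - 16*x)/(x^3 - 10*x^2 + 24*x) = (x + 4)/(x - 6)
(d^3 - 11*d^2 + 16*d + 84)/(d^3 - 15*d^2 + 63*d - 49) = (d^2 - 4*d - 12)/(d^2 - 8*d + 7)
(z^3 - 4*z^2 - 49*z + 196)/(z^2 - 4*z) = z - 49/z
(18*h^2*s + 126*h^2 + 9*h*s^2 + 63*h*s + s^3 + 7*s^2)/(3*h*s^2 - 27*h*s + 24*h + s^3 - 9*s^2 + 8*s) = (6*h*s + 42*h + s^2 + 7*s)/(s^2 - 9*s + 8)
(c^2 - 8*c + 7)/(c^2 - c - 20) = (-c^2 + 8*c - 7)/(-c^2 + c + 20)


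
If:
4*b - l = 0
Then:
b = l/4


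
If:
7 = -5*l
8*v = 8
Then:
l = -7/5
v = 1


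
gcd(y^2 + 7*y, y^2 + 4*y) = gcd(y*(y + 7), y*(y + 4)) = y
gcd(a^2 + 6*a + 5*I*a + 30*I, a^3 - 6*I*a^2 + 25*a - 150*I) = a + 5*I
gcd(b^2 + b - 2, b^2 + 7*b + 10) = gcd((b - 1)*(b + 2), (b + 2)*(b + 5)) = b + 2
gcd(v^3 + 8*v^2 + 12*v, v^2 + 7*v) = v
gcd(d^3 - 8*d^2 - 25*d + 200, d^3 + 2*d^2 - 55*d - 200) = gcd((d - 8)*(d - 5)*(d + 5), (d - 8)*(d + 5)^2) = d^2 - 3*d - 40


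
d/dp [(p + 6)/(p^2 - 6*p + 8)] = (p^2 - 6*p - 2*(p - 3)*(p + 6) + 8)/(p^2 - 6*p + 8)^2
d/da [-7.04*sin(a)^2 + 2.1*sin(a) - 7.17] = (2.1 - 14.08*sin(a))*cos(a)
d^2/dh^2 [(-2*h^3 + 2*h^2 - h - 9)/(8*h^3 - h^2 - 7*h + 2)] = 2*(112*h^6 - 528*h^5 - 2904*h^4 + 179*h^3 + 1677*h^2 + 213*h - 465)/(512*h^9 - 192*h^8 - 1320*h^7 + 719*h^6 + 1059*h^5 - 813*h^4 - 163*h^3 + 282*h^2 - 84*h + 8)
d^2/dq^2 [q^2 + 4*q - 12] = 2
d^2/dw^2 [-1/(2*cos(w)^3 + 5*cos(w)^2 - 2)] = (2*(3*cos(w) + 5)^2*(cos(4*w) - 1) - (3*cos(w) + 20*cos(2*w) + 9*cos(3*w))*(2*cos(w)^3 + 5*cos(w)^2 - 2))/(2*(2*cos(w)^3 + 5*cos(w)^2 - 2)^3)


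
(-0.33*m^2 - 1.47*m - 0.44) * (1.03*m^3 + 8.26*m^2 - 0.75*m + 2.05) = -0.3399*m^5 - 4.2399*m^4 - 12.3479*m^3 - 3.2084*m^2 - 2.6835*m - 0.902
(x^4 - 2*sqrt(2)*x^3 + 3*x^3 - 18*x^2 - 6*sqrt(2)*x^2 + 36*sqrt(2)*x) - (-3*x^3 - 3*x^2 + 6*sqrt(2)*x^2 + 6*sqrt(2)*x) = x^4 - 2*sqrt(2)*x^3 + 6*x^3 - 12*sqrt(2)*x^2 - 15*x^2 + 30*sqrt(2)*x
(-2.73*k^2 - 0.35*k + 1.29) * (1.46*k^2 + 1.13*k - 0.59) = -3.9858*k^4 - 3.5959*k^3 + 3.0986*k^2 + 1.6642*k - 0.7611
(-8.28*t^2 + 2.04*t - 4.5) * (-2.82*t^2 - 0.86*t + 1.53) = 23.3496*t^4 + 1.368*t^3 - 1.7328*t^2 + 6.9912*t - 6.885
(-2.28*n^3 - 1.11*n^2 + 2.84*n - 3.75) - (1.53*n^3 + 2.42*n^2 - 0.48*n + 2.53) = -3.81*n^3 - 3.53*n^2 + 3.32*n - 6.28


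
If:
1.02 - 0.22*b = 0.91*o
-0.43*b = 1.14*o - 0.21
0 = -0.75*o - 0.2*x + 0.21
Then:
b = -6.92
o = 2.79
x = -9.42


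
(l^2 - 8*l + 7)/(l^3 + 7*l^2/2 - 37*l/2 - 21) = 2*(l^2 - 8*l + 7)/(2*l^3 + 7*l^2 - 37*l - 42)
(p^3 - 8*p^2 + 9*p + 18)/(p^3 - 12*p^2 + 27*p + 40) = (p^2 - 9*p + 18)/(p^2 - 13*p + 40)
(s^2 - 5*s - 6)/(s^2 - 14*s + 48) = (s + 1)/(s - 8)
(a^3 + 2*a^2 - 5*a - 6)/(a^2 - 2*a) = a + 4 + 3/a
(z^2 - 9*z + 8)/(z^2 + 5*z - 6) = (z - 8)/(z + 6)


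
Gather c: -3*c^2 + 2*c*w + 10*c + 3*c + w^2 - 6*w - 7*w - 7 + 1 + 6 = -3*c^2 + c*(2*w + 13) + w^2 - 13*w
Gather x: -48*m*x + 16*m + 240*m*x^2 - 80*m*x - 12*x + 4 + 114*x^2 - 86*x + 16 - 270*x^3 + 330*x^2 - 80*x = 16*m - 270*x^3 + x^2*(240*m + 444) + x*(-128*m - 178) + 20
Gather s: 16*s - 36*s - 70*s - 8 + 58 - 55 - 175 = -90*s - 180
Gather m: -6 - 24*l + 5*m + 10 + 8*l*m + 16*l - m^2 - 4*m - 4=-8*l - m^2 + m*(8*l + 1)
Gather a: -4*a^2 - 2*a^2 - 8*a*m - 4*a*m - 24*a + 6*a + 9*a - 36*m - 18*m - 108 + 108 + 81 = -6*a^2 + a*(-12*m - 9) - 54*m + 81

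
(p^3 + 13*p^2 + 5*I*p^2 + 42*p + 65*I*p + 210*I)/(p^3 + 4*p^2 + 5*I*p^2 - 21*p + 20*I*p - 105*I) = (p + 6)/(p - 3)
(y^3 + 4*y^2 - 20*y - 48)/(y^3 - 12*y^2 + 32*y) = (y^2 + 8*y + 12)/(y*(y - 8))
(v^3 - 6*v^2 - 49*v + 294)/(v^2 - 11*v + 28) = (v^2 + v - 42)/(v - 4)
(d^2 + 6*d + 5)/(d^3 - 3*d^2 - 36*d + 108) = (d^2 + 6*d + 5)/(d^3 - 3*d^2 - 36*d + 108)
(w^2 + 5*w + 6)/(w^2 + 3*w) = (w + 2)/w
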